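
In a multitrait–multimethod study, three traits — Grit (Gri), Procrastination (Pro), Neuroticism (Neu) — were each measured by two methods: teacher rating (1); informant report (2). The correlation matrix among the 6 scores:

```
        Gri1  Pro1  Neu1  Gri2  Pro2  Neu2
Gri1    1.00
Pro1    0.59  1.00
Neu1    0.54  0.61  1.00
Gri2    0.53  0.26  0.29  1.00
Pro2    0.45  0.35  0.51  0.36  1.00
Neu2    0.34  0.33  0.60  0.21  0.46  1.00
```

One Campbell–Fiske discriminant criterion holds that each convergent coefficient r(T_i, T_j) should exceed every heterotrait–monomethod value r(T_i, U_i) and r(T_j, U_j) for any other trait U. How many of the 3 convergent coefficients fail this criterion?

3

Convergent coefficients and their comparison sets:
Gri (methods 1·2): 0.53 vs {0.59, 0.36, 0.54, 0.21} → fail.
Pro (methods 1·2): 0.35 vs {0.59, 0.36, 0.61, 0.46} → fail.
Neu (methods 1·2): 0.60 vs {0.54, 0.21, 0.61, 0.46} → fail.
3 of 3 fail.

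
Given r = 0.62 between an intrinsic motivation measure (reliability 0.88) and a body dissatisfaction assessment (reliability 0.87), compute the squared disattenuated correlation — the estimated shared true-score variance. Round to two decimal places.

Disattenuated r = 0.62 / √(0.88 × 0.87) = 0.62 / 0.8750 = 0.7086.
Shared true-score variance = 0.7086² = 0.5021 ≈ 0.50.

0.50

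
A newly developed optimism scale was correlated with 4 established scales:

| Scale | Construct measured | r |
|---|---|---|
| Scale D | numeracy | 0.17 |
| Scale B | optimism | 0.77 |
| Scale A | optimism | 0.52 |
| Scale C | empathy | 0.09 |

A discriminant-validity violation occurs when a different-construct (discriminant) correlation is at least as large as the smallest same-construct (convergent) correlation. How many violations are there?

Convergent (same construct = optimism): Scale B, Scale A.
Smallest convergent = 0.52. Discriminant values: 0.17, 0.09; count ≥ 0.52 → 0.

0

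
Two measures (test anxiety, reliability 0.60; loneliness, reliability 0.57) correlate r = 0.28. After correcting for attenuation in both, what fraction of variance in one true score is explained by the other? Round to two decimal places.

0.23

Disattenuated r = 0.28 / √(0.60 × 0.57) = 0.28 / 0.5848 = 0.4788.
Shared true-score variance = 0.4788² = 0.2292 ≈ 0.23.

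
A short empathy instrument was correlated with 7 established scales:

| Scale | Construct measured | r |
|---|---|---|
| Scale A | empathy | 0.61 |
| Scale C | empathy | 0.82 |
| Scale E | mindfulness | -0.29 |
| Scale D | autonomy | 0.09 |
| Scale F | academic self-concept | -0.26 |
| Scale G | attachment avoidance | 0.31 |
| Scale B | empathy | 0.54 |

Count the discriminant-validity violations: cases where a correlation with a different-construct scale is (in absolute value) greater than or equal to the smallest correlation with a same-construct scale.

0

Convergent (same construct = empathy): Scale A, Scale C, Scale B.
Smallest convergent = 0.54. Discriminant |r|: 0.29, 0.09, 0.26, 0.31; count ≥ 0.54 → 0.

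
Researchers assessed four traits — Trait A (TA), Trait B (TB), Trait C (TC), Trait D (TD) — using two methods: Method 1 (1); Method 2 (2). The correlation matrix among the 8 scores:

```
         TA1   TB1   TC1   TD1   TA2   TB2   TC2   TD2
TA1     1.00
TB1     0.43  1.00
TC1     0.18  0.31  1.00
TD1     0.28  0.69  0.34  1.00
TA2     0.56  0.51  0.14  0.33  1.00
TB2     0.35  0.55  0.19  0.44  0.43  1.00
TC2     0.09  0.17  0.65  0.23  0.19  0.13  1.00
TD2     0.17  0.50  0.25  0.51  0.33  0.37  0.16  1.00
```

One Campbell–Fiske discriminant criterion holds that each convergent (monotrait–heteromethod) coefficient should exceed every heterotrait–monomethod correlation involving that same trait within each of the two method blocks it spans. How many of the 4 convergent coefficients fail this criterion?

2

Checking each validity diagonal entry against its comparison values:
TA (methods 1·2): 0.56 vs {0.43, 0.43, 0.18, 0.19, 0.28, 0.33} → pass.
TB (methods 1·2): 0.55 vs {0.43, 0.43, 0.31, 0.13, 0.69, 0.37} → fail.
TC (methods 1·2): 0.65 vs {0.18, 0.19, 0.31, 0.13, 0.34, 0.16} → pass.
TD (methods 1·2): 0.51 vs {0.28, 0.33, 0.69, 0.37, 0.34, 0.16} → fail.
2 of 4 fail.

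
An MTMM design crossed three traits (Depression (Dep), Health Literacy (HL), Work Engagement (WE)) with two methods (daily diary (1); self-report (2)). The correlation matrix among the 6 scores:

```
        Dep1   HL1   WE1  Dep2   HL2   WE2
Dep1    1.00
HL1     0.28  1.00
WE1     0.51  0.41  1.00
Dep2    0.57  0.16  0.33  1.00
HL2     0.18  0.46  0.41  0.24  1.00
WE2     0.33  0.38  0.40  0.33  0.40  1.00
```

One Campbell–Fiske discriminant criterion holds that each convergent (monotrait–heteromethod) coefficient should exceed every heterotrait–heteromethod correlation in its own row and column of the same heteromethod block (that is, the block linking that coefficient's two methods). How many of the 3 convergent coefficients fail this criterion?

Each convergent coefficient versus the relevant comparison correlations:
Dep (methods 1·2): 0.57 vs {0.18, 0.16, 0.33, 0.33} → pass.
HL (methods 1·2): 0.46 vs {0.16, 0.18, 0.38, 0.41} → pass.
WE (methods 1·2): 0.40 vs {0.33, 0.33, 0.41, 0.38} → fail.
1 of 3 fail.

1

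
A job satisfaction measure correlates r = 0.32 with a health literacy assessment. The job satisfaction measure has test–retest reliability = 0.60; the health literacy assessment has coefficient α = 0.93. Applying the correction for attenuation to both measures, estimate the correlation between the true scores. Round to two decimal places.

r_true = r_obs / √(r_xx · r_yy) = 0.32 / √(0.60 × 0.93) = 0.32 / √0.5580 = 0.32 / 0.7470 ≈ 0.43.

0.43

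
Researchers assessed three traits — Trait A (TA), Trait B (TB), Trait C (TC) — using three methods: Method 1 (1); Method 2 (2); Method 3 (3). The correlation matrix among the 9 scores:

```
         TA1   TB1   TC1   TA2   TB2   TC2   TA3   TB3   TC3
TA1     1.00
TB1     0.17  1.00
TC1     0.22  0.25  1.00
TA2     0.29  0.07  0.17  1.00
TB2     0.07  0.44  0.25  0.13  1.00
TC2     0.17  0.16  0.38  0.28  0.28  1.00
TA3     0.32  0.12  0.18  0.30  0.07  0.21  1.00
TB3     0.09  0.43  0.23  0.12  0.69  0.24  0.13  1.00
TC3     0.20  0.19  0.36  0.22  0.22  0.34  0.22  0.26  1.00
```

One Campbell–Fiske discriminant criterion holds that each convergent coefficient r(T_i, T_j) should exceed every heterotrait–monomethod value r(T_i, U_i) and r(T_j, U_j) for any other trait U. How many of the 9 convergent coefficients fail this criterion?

Each convergent coefficient versus the relevant comparison correlations:
TA (methods 1·2): 0.29 vs {0.17, 0.13, 0.22, 0.28} → pass.
TA (methods 1·3): 0.32 vs {0.17, 0.13, 0.22, 0.22} → pass.
TA (methods 2·3): 0.30 vs {0.13, 0.13, 0.28, 0.22} → pass.
TB (methods 1·2): 0.44 vs {0.17, 0.13, 0.25, 0.28} → pass.
TB (methods 1·3): 0.43 vs {0.17, 0.13, 0.25, 0.26} → pass.
TB (methods 2·3): 0.69 vs {0.13, 0.13, 0.28, 0.26} → pass.
TC (methods 1·2): 0.38 vs {0.22, 0.28, 0.25, 0.28} → pass.
TC (methods 1·3): 0.36 vs {0.22, 0.22, 0.25, 0.26} → pass.
TC (methods 2·3): 0.34 vs {0.28, 0.22, 0.28, 0.26} → pass.
0 of 9 fail.

0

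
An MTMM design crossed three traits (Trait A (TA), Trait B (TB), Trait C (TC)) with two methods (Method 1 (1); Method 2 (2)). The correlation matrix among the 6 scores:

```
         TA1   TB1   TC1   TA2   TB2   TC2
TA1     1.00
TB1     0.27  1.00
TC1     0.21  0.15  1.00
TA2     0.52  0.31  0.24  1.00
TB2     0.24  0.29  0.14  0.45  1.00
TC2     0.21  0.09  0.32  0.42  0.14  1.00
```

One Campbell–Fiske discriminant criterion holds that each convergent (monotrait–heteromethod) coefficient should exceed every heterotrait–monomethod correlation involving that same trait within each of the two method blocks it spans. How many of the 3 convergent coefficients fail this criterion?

2

Checking each validity diagonal entry against its comparison values:
TA (methods 1·2): 0.52 vs {0.27, 0.45, 0.21, 0.42} → pass.
TB (methods 1·2): 0.29 vs {0.27, 0.45, 0.15, 0.14} → fail.
TC (methods 1·2): 0.32 vs {0.21, 0.42, 0.15, 0.14} → fail.
2 of 3 fail.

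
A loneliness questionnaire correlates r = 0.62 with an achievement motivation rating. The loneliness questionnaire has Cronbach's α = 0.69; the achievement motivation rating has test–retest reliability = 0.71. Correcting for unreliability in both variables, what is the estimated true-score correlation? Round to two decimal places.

r_true = r_obs / √(r_xx · r_yy) = 0.62 / √(0.69 × 0.71) = 0.62 / √0.4899 = 0.62 / 0.6999 ≈ 0.89.

0.89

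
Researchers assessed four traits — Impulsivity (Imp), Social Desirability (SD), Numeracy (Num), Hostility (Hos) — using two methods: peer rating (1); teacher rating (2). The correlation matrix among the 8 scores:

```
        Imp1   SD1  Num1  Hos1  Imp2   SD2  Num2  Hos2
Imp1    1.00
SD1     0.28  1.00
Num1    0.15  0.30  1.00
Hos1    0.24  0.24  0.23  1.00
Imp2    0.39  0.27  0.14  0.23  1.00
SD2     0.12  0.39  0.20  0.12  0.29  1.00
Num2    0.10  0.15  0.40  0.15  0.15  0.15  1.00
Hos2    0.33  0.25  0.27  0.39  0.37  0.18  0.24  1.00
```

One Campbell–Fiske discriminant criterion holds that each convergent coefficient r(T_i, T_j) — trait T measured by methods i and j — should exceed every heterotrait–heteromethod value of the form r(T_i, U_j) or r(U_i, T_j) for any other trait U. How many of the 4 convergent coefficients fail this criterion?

Convergent coefficients and their comparison sets:
Imp (methods 1·2): 0.39 vs {0.12, 0.27, 0.10, 0.14, 0.33, 0.23} → pass.
SD (methods 1·2): 0.39 vs {0.27, 0.12, 0.15, 0.20, 0.25, 0.12} → pass.
Num (methods 1·2): 0.40 vs {0.14, 0.10, 0.20, 0.15, 0.27, 0.15} → pass.
Hos (methods 1·2): 0.39 vs {0.23, 0.33, 0.12, 0.25, 0.15, 0.27} → pass.
0 of 4 fail.

0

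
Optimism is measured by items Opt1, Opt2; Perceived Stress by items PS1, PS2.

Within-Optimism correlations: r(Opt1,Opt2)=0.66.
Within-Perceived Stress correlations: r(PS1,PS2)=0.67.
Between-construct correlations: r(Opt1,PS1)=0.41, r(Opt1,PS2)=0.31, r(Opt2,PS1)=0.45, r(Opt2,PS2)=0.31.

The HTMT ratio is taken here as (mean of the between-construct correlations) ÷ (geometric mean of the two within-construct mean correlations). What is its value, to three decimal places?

Between-construct mean = 1.48/4 = 0.3700.
Mean within-Opt = 0.66/1 = 0.6600; mean within-PS = 0.67/1 = 0.6700.
Geometric mean = √(0.6600 × 0.6700) = 0.6650.
HTMT = 0.3700 / 0.6650 = 0.556.

0.556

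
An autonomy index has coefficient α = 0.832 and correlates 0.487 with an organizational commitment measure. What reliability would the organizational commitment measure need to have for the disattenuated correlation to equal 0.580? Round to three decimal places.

r_true = r_obs / √(r_xx · r_yy) ⇒ 0.580 = 0.487 / √(0.832 · r_yy).
√(0.832 · r_yy) = 0.487 / 0.580 = 0.8397; 0.832 · r_yy = 0.7051; r_yy = 0.7051 / 0.832 ≈ 0.847.

0.847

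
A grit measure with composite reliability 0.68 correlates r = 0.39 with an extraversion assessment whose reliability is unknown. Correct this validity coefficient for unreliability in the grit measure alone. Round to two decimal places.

0.47

Single correction: r_c = r_obs / √r_xx = 0.39 / √0.68 = 0.39 / 0.8246 ≈ 0.47.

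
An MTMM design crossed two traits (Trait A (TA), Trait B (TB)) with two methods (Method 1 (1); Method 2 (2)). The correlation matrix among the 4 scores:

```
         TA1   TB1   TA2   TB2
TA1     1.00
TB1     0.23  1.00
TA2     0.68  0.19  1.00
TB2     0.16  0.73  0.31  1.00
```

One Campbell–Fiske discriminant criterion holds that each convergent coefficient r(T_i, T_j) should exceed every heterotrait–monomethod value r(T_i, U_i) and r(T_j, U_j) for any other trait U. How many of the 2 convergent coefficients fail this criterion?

Each convergent coefficient versus the relevant comparison correlations:
TA (methods 1·2): 0.68 vs {0.23, 0.31} → pass.
TB (methods 1·2): 0.73 vs {0.23, 0.31} → pass.
0 of 2 fail.

0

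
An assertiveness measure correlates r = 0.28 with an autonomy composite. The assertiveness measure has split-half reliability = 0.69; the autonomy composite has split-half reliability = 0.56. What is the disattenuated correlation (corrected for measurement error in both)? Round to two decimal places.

r_true = r_obs / √(r_xx · r_yy) = 0.28 / √(0.69 × 0.56) = 0.28 / √0.3864 = 0.28 / 0.6216 ≈ 0.45.

0.45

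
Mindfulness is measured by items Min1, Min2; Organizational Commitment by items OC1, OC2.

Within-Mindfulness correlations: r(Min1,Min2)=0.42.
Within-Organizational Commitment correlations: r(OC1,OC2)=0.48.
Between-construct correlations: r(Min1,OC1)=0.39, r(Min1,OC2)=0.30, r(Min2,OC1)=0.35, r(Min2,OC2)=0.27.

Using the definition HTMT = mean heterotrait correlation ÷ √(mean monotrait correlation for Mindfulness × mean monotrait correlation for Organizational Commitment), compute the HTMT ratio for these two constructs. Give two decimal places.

0.73

Mean between = 1.31/4 = 0.3275.
Mean within-Min = 0.42/1 = 0.4200; mean within-OC = 0.48/1 = 0.4800.
Geometric mean = √(0.4200 × 0.4800) = 0.4490.
HTMT = 0.3275 / 0.4490 = 0.73.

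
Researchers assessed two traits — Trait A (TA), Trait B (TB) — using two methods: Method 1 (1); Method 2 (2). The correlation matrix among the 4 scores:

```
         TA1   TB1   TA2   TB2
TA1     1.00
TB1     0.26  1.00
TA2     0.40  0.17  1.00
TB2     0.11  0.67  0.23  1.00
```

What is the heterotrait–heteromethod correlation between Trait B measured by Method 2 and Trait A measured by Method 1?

0.11

Different traits and methods: r(TB2, TA1) = 0.11.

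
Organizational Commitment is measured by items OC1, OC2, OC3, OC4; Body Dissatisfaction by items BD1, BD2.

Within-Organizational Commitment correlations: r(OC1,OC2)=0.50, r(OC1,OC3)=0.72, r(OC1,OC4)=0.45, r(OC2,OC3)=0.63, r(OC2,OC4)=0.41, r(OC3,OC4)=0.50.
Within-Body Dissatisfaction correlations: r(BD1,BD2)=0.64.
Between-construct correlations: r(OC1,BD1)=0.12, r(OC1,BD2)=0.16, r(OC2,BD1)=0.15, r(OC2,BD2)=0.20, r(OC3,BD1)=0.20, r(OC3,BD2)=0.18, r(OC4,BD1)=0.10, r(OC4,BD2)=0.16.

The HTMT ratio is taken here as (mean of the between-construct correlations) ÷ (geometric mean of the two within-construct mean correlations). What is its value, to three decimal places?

0.271

Mean heterotrait r = 1.27/8 = 0.1588.
Mean within-OC = 3.21/6 = 0.5350; mean within-BD = 0.64/1 = 0.6400.
Geometric mean = √(0.5350 × 0.6400) = 0.5851.
HTMT = 0.1588 / 0.5851 = 0.271.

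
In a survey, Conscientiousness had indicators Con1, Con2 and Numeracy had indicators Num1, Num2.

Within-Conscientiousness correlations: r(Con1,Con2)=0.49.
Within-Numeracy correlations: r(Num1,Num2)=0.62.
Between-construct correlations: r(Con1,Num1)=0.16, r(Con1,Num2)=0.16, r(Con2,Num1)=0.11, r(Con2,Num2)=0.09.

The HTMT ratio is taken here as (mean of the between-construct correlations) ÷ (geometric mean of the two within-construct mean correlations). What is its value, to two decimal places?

0.24

Mean heterotrait r = 0.52/4 = 0.1300.
Mean within-Con = 0.49/1 = 0.4900; mean within-Num = 0.62/1 = 0.6200.
Geometric mean = √(0.4900 × 0.6200) = 0.5512.
HTMT = 0.1300 / 0.5512 = 0.24.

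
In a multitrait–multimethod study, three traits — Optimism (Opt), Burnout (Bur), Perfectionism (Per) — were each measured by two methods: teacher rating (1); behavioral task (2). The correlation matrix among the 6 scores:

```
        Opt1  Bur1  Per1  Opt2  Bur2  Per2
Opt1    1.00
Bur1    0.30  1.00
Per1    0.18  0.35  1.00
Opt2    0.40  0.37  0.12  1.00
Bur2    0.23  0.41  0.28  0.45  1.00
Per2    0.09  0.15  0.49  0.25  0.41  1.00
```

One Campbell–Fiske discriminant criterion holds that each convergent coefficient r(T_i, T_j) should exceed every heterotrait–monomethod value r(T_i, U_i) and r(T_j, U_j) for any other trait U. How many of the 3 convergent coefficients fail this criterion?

Each convergent coefficient versus the relevant comparison correlations:
Opt (methods 1·2): 0.40 vs {0.30, 0.45, 0.18, 0.25} → fail.
Bur (methods 1·2): 0.41 vs {0.30, 0.45, 0.35, 0.41} → fail.
Per (methods 1·2): 0.49 vs {0.18, 0.25, 0.35, 0.41} → pass.
2 of 3 fail.

2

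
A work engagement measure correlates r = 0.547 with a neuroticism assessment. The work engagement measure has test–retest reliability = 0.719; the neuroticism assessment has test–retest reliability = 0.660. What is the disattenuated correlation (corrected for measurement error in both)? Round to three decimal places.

r_true = r_obs / √(r_xx · r_yy) = 0.547 / √(0.719 × 0.660) = 0.547 / √0.474540 = 0.547 / 0.6889 ≈ 0.794.

0.794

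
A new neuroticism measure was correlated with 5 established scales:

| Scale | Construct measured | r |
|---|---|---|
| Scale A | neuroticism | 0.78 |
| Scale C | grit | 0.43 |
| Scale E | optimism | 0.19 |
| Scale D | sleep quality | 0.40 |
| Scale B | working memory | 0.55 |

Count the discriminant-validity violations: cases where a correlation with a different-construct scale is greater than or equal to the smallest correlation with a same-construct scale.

0

Convergent (same construct = neuroticism): Scale A.
Smallest convergent = 0.78. Discriminant values: 0.43, 0.19, 0.40, 0.55; count ≥ 0.78 → 0.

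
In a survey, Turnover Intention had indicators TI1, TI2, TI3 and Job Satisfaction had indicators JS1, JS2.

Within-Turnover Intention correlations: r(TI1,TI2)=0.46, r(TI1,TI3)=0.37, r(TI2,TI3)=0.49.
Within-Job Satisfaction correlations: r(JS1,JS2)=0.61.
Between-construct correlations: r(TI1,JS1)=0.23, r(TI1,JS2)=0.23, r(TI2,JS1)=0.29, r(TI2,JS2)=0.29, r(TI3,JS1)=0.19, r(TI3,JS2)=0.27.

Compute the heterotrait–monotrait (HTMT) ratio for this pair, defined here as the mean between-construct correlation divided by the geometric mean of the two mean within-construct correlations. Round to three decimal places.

0.483

Mean heterotrait r = 1.50/6 = 0.2500.
Mean within-TI = 1.32/3 = 0.4400; mean within-JS = 0.61/1 = 0.6100.
Geometric mean = √(0.4400 × 0.6100) = 0.5181.
HTMT = 0.2500 / 0.5181 = 0.483.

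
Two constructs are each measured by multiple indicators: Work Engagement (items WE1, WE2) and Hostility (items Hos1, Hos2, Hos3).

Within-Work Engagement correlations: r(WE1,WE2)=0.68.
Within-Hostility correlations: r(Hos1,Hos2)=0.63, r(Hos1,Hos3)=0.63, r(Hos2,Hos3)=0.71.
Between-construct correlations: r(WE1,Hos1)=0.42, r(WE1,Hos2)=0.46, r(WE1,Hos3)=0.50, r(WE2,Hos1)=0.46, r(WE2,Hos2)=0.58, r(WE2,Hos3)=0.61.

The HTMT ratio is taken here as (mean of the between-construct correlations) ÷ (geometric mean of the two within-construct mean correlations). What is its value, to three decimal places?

Between-construct mean = 3.03/6 = 0.5050.
Mean within-WE = 0.68/1 = 0.6800; mean within-Hos = 1.97/3 = 0.6567.
Geometric mean = √(0.6800 × 0.6567) = 0.6682.
HTMT = 0.5050 / 0.6682 = 0.756.

0.756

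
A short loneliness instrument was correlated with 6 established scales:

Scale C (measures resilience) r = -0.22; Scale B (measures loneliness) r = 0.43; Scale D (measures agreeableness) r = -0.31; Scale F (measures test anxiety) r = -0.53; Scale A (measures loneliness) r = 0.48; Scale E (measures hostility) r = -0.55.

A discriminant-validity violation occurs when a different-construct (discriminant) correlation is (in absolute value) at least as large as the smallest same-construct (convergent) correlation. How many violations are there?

2

Convergent (same construct = loneliness): Scale B, Scale A.
Smallest convergent = 0.43. Discriminant |r|: 0.22, 0.31, 0.53, 0.55; count ≥ 0.43 → 2.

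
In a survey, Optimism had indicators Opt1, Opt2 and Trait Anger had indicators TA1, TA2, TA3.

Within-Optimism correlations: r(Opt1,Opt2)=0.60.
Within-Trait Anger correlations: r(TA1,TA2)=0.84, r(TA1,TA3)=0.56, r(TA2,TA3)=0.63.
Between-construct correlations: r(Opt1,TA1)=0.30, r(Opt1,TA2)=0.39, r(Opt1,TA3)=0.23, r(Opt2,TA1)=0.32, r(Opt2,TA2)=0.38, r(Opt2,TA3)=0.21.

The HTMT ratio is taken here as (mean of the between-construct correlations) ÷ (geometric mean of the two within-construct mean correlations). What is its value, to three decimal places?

0.479

Mean between = 1.83/6 = 0.3050.
Mean within-Opt = 0.60/1 = 0.6000; mean within-TA = 2.03/3 = 0.6767.
Geometric mean = √(0.6000 × 0.6767) = 0.6372.
HTMT = 0.3050 / 0.6372 = 0.479.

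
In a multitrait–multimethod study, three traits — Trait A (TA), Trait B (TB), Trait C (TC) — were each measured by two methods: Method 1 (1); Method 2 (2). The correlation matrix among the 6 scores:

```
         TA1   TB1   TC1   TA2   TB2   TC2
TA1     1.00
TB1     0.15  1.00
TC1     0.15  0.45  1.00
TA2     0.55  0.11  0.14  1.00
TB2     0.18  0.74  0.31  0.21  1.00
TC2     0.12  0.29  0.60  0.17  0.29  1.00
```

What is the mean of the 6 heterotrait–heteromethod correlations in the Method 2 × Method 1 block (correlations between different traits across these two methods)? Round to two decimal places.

HTHM values (method 2 × method 1): 0.11, 0.14, 0.18, 0.31, 0.12, 0.29; mean = 1.15/6 = 0.19.

0.19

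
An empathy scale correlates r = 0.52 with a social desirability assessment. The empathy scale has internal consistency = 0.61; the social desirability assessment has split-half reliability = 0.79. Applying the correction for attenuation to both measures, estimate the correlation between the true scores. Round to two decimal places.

0.75

r_true = r_obs / √(r_xx · r_yy) = 0.52 / √(0.61 × 0.79) = 0.52 / √0.4819 = 0.52 / 0.6942 ≈ 0.75.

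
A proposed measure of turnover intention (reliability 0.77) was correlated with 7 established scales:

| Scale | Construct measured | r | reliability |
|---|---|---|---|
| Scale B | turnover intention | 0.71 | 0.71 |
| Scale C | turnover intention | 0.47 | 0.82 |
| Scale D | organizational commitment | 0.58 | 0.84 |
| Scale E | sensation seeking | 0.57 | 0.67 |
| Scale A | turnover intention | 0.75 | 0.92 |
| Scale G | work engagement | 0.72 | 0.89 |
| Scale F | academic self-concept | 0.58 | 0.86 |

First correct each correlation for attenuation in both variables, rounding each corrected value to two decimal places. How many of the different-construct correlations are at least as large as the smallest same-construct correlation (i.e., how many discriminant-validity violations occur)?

Disattenuated r (r / √(r_scale · r_new)):
  Scale B (conv): 0.71 / √(0.71·0.77) = 0.96
  Scale C (conv): 0.47 / √(0.82·0.77) = 0.59
  Scale D (disc): 0.58 / √(0.84·0.77) = 0.72
  Scale E (disc): 0.57 / √(0.67·0.77) = 0.79
  Scale A (conv): 0.75 / √(0.92·0.77) = 0.89
  Scale G (disc): 0.72 / √(0.89·0.77) = 0.87
  Scale F (disc): 0.58 / √(0.86·0.77) = 0.71
Smallest convergent = 0.59. Discriminant values: 0.72, 0.79, 0.87, 0.71; count ≥ 0.59 → 4.

4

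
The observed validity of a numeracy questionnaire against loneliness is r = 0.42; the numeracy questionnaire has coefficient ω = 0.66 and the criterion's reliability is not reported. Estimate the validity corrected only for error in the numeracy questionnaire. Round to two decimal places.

0.52

Single correction: r_c = r_obs / √r_xx = 0.42 / √0.66 = 0.42 / 0.8124 ≈ 0.52.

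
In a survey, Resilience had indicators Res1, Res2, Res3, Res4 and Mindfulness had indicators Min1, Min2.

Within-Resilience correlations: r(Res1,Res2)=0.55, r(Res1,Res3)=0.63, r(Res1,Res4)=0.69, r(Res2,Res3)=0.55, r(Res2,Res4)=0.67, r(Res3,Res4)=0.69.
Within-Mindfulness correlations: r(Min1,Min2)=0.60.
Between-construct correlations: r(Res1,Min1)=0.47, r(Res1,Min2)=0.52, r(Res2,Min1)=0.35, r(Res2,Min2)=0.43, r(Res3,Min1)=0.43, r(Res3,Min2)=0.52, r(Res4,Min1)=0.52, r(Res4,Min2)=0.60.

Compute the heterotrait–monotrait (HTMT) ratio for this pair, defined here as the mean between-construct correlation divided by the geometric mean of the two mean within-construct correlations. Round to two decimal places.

Mean heterotrait r = 3.84/8 = 0.4800.
Mean within-Res = 3.78/6 = 0.6300; mean within-Min = 0.60/1 = 0.6000.
Geometric mean = √(0.6300 × 0.6000) = 0.6148.
HTMT = 0.4800 / 0.6148 = 0.78.

0.78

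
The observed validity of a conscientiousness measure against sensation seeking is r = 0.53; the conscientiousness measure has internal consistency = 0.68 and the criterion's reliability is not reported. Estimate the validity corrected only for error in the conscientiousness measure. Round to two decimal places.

Single correction: r_c = r_obs / √r_xx = 0.53 / √0.68 = 0.53 / 0.8246 ≈ 0.64.

0.64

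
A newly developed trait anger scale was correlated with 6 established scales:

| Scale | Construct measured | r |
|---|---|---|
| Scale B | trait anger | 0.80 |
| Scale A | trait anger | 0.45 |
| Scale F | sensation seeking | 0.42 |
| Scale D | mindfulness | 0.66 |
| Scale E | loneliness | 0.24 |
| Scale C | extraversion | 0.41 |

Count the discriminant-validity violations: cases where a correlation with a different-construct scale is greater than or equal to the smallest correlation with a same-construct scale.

1

Convergent (same construct = trait anger): Scale B, Scale A.
Smallest convergent = 0.45. Discriminant values: 0.42, 0.66, 0.24, 0.41; count ≥ 0.45 → 1.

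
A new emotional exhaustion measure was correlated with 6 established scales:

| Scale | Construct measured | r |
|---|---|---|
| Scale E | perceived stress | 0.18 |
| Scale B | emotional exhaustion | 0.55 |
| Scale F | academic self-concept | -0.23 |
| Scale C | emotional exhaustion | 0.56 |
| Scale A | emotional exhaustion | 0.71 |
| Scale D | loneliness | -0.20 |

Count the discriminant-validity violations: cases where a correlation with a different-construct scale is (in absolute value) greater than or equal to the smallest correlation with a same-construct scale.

0

Convergent (same construct = emotional exhaustion): Scale B, Scale C, Scale A.
Smallest convergent = 0.55. Discriminant |r|: 0.18, 0.23, 0.20; count ≥ 0.55 → 0.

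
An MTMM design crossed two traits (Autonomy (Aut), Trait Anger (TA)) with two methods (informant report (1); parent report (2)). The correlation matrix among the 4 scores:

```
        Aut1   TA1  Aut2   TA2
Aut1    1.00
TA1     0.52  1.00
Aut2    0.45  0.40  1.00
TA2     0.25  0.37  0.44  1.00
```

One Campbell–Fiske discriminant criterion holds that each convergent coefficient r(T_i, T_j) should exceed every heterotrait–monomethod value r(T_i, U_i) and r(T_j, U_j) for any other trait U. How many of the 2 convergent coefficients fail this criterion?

2

Checking each validity diagonal entry against its comparison values:
Aut (methods 1·2): 0.45 vs {0.52, 0.44} → fail.
TA (methods 1·2): 0.37 vs {0.52, 0.44} → fail.
2 of 2 fail.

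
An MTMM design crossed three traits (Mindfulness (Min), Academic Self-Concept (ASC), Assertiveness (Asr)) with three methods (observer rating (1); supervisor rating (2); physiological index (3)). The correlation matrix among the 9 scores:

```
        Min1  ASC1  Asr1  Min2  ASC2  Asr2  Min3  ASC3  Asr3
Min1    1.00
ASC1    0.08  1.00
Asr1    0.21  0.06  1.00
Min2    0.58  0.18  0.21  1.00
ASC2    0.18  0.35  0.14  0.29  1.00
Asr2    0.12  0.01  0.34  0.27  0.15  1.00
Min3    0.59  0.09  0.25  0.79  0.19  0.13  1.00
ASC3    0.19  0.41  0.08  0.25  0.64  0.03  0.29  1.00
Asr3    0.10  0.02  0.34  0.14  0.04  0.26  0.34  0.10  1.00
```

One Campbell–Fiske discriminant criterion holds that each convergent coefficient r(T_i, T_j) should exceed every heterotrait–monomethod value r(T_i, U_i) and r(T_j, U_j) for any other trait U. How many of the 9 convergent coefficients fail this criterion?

2

Checking each validity diagonal entry against its comparison values:
Min (methods 1·2): 0.58 vs {0.08, 0.29, 0.21, 0.27} → pass.
Min (methods 1·3): 0.59 vs {0.08, 0.29, 0.21, 0.34} → pass.
Min (methods 2·3): 0.79 vs {0.29, 0.29, 0.27, 0.34} → pass.
ASC (methods 1·2): 0.35 vs {0.08, 0.29, 0.06, 0.15} → pass.
ASC (methods 1·3): 0.41 vs {0.08, 0.29, 0.06, 0.10} → pass.
ASC (methods 2·3): 0.64 vs {0.29, 0.29, 0.15, 0.10} → pass.
Asr (methods 1·2): 0.34 vs {0.21, 0.27, 0.06, 0.15} → pass.
Asr (methods 1·3): 0.34 vs {0.21, 0.34, 0.06, 0.10} → fail.
Asr (methods 2·3): 0.26 vs {0.27, 0.34, 0.15, 0.10} → fail.
2 of 9 fail.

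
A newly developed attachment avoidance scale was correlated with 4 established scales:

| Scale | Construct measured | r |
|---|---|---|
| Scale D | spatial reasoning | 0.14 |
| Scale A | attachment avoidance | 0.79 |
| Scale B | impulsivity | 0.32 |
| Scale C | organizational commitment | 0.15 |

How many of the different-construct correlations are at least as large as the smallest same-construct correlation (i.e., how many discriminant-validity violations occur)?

0

Convergent (same construct = attachment avoidance): Scale A.
Smallest convergent = 0.79. Discriminant values: 0.14, 0.32, 0.15; count ≥ 0.79 → 0.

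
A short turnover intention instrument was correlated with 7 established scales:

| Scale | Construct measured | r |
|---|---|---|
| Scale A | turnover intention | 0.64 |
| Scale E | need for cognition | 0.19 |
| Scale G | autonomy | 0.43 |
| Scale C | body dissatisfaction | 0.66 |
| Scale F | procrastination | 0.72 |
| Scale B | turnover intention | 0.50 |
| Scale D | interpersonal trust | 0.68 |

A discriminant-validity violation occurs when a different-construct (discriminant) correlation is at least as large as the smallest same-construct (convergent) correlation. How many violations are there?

3

Convergent (same construct = turnover intention): Scale A, Scale B.
Smallest convergent = 0.50. Discriminant values: 0.19, 0.43, 0.66, 0.72, 0.68; count ≥ 0.50 → 3.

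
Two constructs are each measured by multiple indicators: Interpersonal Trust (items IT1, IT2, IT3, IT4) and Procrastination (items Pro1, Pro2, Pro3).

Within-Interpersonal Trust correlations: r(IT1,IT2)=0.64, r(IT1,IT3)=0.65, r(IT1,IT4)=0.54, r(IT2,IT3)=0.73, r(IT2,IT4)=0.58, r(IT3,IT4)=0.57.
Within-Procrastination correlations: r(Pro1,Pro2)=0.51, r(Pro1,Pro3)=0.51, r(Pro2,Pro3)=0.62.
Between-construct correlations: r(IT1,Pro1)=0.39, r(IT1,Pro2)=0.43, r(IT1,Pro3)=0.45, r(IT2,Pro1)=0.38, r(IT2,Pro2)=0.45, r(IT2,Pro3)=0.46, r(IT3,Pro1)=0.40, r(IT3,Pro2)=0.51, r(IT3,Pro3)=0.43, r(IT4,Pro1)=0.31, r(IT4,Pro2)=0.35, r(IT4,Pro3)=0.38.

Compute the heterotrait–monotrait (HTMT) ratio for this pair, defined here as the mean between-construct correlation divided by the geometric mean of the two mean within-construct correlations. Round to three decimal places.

Mean between = 4.94/12 = 0.4117.
Mean within-IT = 3.71/6 = 0.6183; mean within-Pro = 1.64/3 = 0.5467.
Geometric mean = √(0.6183 × 0.5467) = 0.5814.
HTMT = 0.4117 / 0.5814 = 0.708.

0.708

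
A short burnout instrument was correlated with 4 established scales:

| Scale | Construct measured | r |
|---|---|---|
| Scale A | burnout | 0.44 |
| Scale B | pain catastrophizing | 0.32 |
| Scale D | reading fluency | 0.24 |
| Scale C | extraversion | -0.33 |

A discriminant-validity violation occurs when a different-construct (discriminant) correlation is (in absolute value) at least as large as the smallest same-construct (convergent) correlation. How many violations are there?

0

Convergent (same construct = burnout): Scale A.
Smallest convergent = 0.44. Discriminant |r|: 0.32, 0.24, 0.33; count ≥ 0.44 → 0.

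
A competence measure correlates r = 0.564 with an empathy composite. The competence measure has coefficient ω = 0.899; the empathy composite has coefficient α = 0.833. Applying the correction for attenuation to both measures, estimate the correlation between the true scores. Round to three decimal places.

r_true = r_obs / √(r_xx · r_yy) = 0.564 / √(0.899 × 0.833) = 0.564 / √0.748867 = 0.564 / 0.8654 ≈ 0.652.

0.652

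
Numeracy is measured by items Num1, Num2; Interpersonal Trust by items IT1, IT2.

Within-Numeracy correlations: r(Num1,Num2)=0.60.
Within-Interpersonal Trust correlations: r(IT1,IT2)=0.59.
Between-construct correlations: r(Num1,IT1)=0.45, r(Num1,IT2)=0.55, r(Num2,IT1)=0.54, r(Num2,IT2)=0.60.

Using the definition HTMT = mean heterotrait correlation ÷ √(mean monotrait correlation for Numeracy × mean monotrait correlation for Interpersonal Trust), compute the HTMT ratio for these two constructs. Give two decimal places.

Mean between = 2.14/4 = 0.5350.
Mean within-Num = 0.60/1 = 0.6000; mean within-IT = 0.59/1 = 0.5900.
Geometric mean = √(0.6000 × 0.5900) = 0.5950.
HTMT = 0.5350 / 0.5950 = 0.90.

0.90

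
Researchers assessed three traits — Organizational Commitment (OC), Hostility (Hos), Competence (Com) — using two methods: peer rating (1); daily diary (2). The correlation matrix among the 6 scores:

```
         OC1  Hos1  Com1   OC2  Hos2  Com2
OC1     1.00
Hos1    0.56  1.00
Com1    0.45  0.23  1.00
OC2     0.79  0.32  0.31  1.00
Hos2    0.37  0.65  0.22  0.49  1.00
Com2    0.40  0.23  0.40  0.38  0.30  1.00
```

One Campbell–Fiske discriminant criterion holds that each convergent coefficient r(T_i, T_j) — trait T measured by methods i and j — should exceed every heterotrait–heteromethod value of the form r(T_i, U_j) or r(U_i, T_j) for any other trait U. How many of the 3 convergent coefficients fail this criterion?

Each convergent coefficient versus the relevant comparison correlations:
OC (methods 1·2): 0.79 vs {0.37, 0.32, 0.40, 0.31} → pass.
Hos (methods 1·2): 0.65 vs {0.32, 0.37, 0.23, 0.22} → pass.
Com (methods 1·2): 0.40 vs {0.31, 0.40, 0.22, 0.23} → fail.
1 of 3 fail.

1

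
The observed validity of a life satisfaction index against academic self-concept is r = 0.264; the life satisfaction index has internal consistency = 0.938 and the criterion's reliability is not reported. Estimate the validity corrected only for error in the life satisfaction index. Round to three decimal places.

0.273

Single correction: r_c = r_obs / √r_xx = 0.264 / √0.938 = 0.264 / 0.9685 ≈ 0.273.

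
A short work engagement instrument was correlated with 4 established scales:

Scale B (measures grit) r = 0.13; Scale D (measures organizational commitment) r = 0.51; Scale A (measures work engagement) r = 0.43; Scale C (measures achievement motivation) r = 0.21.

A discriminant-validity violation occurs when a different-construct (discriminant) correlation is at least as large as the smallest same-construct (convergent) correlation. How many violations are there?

1

Convergent (same construct = work engagement): Scale A.
Smallest convergent = 0.43. Discriminant values: 0.13, 0.51, 0.21; count ≥ 0.43 → 1.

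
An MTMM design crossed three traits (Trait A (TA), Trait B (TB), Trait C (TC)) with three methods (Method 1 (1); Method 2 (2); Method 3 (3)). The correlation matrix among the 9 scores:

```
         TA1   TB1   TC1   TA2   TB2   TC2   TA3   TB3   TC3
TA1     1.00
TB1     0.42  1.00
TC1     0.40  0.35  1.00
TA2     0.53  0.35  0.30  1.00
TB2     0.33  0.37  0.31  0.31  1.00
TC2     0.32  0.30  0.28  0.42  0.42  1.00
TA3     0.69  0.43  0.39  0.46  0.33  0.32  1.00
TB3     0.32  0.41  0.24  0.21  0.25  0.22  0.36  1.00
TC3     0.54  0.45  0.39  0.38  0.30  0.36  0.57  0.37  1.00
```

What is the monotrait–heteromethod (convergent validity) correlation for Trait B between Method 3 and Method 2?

0.25

Same trait (TB), different methods: r(TB3, TB2) = 0.25.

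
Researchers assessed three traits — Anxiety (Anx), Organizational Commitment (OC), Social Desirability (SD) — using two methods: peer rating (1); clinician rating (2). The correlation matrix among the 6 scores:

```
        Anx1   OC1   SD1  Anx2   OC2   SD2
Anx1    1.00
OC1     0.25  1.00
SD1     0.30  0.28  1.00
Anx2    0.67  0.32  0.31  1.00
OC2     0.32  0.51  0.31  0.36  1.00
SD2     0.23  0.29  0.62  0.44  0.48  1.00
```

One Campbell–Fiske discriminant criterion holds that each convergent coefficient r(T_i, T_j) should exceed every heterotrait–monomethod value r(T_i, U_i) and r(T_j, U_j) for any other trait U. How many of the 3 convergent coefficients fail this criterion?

0

Checking each validity diagonal entry against its comparison values:
Anx (methods 1·2): 0.67 vs {0.25, 0.36, 0.30, 0.44} → pass.
OC (methods 1·2): 0.51 vs {0.25, 0.36, 0.28, 0.48} → pass.
SD (methods 1·2): 0.62 vs {0.30, 0.44, 0.28, 0.48} → pass.
0 of 3 fail.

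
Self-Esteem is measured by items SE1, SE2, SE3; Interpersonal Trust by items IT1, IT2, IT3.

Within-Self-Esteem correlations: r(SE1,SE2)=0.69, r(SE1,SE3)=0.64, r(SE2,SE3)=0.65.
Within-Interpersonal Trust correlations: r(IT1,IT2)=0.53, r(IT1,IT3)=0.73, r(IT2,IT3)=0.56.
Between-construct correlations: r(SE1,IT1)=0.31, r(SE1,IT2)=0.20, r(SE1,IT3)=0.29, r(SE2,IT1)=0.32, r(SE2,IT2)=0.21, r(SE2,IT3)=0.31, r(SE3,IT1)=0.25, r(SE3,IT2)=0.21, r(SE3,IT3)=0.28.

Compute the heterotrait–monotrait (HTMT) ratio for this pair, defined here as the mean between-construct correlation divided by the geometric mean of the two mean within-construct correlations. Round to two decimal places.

0.42

Between-construct mean = 2.38/9 = 0.2644.
Mean within-SE = 1.98/3 = 0.6600; mean within-IT = 1.82/3 = 0.6067.
Geometric mean = √(0.6600 × 0.6067) = 0.6328.
HTMT = 0.2644 / 0.6328 = 0.42.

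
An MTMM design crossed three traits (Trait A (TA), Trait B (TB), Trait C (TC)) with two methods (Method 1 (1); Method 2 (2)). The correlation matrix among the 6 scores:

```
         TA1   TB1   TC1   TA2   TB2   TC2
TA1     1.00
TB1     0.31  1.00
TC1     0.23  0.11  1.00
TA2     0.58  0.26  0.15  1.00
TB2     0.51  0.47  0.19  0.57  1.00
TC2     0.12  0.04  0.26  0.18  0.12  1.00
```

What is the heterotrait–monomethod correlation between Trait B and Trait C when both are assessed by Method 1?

0.11

Different traits, same method: r(TB1, TC1) = 0.11.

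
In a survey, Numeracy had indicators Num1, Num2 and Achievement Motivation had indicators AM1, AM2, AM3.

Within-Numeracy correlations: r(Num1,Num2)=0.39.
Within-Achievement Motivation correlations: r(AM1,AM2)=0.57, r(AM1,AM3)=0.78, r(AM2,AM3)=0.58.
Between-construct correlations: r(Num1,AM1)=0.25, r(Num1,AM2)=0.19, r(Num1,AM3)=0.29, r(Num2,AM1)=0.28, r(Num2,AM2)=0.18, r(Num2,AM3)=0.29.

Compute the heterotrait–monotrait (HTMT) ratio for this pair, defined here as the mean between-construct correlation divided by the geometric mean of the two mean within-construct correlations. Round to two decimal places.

0.49

Between-construct mean = 1.48/6 = 0.2467.
Mean within-Num = 0.39/1 = 0.3900; mean within-AM = 1.93/3 = 0.6433.
Geometric mean = √(0.3900 × 0.6433) = 0.5009.
HTMT = 0.2467 / 0.5009 = 0.49.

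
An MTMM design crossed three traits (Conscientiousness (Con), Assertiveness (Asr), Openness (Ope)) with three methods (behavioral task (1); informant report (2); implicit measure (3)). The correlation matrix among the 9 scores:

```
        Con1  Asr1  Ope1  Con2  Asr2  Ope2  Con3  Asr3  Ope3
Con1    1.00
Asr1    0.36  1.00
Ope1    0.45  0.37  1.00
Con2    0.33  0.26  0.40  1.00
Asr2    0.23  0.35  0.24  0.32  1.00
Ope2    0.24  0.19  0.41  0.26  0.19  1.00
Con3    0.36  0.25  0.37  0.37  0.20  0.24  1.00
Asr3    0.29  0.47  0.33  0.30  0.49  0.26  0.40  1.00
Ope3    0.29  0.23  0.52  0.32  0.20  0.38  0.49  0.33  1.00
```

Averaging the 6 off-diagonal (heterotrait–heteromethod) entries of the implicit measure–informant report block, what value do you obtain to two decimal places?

0.25

HTHM values (method 3 × method 2): 0.20, 0.24, 0.30, 0.26, 0.32, 0.20; mean = 1.52/6 = 0.25.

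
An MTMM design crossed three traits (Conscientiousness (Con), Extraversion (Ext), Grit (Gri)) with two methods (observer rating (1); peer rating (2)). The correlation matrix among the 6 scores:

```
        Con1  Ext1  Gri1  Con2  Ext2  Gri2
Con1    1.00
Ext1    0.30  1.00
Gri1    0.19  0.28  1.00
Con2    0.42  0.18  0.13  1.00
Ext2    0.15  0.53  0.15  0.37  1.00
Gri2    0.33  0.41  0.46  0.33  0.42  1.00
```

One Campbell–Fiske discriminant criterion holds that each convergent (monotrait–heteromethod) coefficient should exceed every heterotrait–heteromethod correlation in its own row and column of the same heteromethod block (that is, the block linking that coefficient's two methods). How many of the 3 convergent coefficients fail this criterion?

Each convergent coefficient versus the relevant comparison correlations:
Con (methods 1·2): 0.42 vs {0.15, 0.18, 0.33, 0.13} → pass.
Ext (methods 1·2): 0.53 vs {0.18, 0.15, 0.41, 0.15} → pass.
Gri (methods 1·2): 0.46 vs {0.13, 0.33, 0.15, 0.41} → pass.
0 of 3 fail.

0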